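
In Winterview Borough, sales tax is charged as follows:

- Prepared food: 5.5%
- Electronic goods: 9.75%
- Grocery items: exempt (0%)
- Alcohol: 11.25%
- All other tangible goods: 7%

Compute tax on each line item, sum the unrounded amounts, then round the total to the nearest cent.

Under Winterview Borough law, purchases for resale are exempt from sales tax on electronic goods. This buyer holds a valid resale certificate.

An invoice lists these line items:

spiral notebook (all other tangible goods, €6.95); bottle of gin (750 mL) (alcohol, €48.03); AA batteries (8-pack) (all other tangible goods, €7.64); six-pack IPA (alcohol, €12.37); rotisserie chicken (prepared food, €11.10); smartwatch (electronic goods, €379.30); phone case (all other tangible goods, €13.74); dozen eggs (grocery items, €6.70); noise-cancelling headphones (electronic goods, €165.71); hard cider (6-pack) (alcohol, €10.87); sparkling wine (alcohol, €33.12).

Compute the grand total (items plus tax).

Spiral notebook €6.95: all other tangible goods → 7% → €0.4865
Bottle of gin (750 mL) €48.03: alcohol → 11.25% → €5.403375
AA batteries (8-pack) €7.64: all other tangible goods → 7% → €0.5348
Six-pack IPA €12.37: alcohol → 11.25% → €1.391625
Rotisserie chicken €11.10: prepared food → 5.5% → €0.6105
Smartwatch €379.30: electronic goods, buyer-exempt → 0% → €0.00
Phone case €13.74: all other tangible goods → 7% → €0.9618
Dozen eggs €6.70: grocery items → 0% → €0.00
Noise-cancelling headphones €165.71: electronic goods, buyer-exempt → 0% → €0.00
Hard cider (6-pack) €10.87: alcohol → 11.25% → €1.222875
Sparkling wine €33.12: alcohol → 11.25% → €3.726
Subtotal = €695.53; unrounded tax = €14.337475 → €14.34; total due = €709.87

€709.87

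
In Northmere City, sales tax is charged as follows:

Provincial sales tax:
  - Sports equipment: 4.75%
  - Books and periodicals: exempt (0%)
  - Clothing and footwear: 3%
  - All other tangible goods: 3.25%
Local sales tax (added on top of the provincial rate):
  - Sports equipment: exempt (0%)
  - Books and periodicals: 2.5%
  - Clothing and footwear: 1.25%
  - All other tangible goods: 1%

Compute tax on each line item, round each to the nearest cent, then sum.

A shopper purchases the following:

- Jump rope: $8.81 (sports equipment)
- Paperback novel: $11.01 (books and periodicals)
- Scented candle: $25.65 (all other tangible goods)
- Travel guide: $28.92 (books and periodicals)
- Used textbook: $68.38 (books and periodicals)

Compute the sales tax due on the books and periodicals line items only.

Paperback novel $11.01: books and periodicals → 0% + 2.5% local = 2.5% → $0.28
Travel guide $28.92: books and periodicals → 0% + 2.5% local = 2.5% → $0.72
Used textbook $68.38: books and periodicals → 0% + 2.5% local = 2.5% → $1.71
Tax on books and periodicals = $0.28 + $0.72 + $1.71 = $2.71

$2.71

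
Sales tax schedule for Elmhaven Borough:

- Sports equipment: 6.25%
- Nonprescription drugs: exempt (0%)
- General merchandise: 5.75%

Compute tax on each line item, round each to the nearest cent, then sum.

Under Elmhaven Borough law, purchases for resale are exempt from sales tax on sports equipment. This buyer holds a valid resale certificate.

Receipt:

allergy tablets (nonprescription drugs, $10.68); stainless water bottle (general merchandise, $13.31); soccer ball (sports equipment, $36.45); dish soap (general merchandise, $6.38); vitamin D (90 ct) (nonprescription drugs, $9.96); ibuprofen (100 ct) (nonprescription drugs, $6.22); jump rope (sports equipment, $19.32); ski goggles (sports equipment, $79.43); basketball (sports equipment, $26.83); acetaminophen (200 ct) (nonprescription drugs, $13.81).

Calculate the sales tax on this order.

$1.14

Allergy tablets $10.68: nonprescription drugs → 0% → $0.00
Stainless water bottle $13.31: general merchandise → 5.75% → $0.77
Soccer ball $36.45: sports equipment, buyer-exempt → 0% → $0.00
Dish soap $6.38: general merchandise → 5.75% → $0.37
Vitamin D (90 ct) $9.96: nonprescription drugs → 0% → $0.00
Ibuprofen (100 ct) $6.22: nonprescription drugs → 0% → $0.00
Jump rope $19.32: sports equipment, buyer-exempt → 0% → $0.00
Ski goggles $79.43: sports equipment, buyer-exempt → 0% → $0.00
Basketball $26.83: sports equipment, buyer-exempt → 0% → $0.00
Acetaminophen (200 ct) $13.81: nonprescription drugs → 0% → $0.00
Total tax = $0.77 + $0.37 = $1.14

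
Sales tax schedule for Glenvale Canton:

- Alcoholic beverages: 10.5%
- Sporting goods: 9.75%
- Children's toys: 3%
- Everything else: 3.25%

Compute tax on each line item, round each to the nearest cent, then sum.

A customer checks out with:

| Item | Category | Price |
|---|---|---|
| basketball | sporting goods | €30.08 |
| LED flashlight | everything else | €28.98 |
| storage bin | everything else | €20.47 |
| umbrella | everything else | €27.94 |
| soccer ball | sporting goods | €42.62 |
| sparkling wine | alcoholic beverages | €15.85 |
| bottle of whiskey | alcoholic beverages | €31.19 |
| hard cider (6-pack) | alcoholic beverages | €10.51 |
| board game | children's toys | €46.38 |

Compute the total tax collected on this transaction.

€17.03

Basketball €30.08: sporting goods → 9.75% → €2.93
LED flashlight €28.98: everything else → 3.25% → €0.94
Storage bin €20.47: everything else → 3.25% → €0.67
Umbrella €27.94: everything else → 3.25% → €0.91
Soccer ball €42.62: sporting goods → 9.75% → €4.16
Sparkling wine €15.85: alcoholic beverages → 10.5% → €1.66
Bottle of whiskey €31.19: alcoholic beverages → 10.5% → €3.27
Hard cider (6-pack) €10.51: alcoholic beverages → 10.5% → €1.10
Board game €46.38: children's toys → 3% → €1.39
Total tax = €2.93 + €0.94 + €0.67 + €0.91 + €4.16 + €1.66 + €3.27 + €1.10 + €1.39 = €17.03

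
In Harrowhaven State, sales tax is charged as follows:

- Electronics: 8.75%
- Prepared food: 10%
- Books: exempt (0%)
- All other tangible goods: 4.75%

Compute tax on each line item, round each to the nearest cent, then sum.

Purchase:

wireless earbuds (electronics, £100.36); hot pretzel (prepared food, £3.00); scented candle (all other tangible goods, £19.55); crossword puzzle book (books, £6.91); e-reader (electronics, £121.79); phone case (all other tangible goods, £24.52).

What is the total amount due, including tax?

£297.96

Wireless earbuds £100.36: electronics → 8.75% → £8.78
Hot pretzel £3.00: prepared food → 10% → £0.30
Scented candle £19.55: all other tangible goods → 4.75% → £0.93
Crossword puzzle book £6.91: books → 0% → £0.00
E-reader £121.79: electronics → 8.75% → £10.66
Phone case £24.52: all other tangible goods → 4.75% → £1.16
Subtotal = £276.13; tax = £21.83; total due = £297.96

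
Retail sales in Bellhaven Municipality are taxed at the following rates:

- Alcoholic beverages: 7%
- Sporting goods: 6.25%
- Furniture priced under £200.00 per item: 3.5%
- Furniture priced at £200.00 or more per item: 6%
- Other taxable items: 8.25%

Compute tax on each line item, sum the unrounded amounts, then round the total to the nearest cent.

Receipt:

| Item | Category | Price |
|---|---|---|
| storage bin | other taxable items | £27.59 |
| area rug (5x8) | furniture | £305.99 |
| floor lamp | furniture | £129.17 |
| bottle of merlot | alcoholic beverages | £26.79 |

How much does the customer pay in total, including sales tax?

Storage bin £27.59: other taxable items → 8.25% → £2.276175
Area rug (5x8) £305.99: furniture, £200.00 or more → 6% → £18.3594
Floor lamp £129.17: furniture, under £200.00 → 3.5% → £4.52095
Bottle of merlot £26.79: alcoholic beverages → 7% → £1.8753
Subtotal = £489.54; unrounded tax = £27.031825 → £27.03; total due = £516.57

£516.57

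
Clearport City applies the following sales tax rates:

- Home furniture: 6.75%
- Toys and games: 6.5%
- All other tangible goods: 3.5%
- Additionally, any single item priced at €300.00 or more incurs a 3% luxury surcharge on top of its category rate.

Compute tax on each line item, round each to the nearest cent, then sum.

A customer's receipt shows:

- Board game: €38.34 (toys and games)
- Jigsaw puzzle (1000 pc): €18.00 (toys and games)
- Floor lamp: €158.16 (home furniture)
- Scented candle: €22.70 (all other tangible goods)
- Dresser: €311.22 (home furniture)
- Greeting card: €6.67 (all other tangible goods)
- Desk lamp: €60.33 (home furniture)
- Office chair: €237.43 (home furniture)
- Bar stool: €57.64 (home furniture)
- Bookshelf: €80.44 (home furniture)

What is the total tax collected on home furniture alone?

€70.44

Floor lamp €158.16: home furniture → 6.75% → €10.68
Dresser €311.22: home furniture → 6.75% + 3% surcharge = 9.75% → €30.34
Desk lamp €60.33: home furniture → 6.75% → €4.07
Office chair €237.43: home furniture → 6.75% → €16.03
Bar stool €57.64: home furniture → 6.75% → €3.89
Bookshelf €80.44: home furniture → 6.75% → €5.43
Tax on home furniture = €10.68 + €30.34 + €4.07 + €16.03 + €3.89 + €5.43 = €70.44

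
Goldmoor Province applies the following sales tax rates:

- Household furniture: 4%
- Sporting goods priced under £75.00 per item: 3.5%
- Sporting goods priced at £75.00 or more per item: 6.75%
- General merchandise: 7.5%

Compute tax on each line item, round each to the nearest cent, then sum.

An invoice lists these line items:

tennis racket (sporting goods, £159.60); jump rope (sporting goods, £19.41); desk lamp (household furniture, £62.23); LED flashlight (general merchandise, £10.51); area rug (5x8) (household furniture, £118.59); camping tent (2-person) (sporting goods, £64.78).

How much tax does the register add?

£21.74

Tennis racket £159.60: sporting goods, £75.00 or more → 6.75% → £10.77
Jump rope £19.41: sporting goods, under £75.00 → 3.5% → £0.68
Desk lamp £62.23: household furniture → 4% → £2.49
LED flashlight £10.51: general merchandise → 7.5% → £0.79
Area rug (5x8) £118.59: household furniture → 4% → £4.74
Camping tent (2-person) £64.78: sporting goods, under £75.00 → 3.5% → £2.27
Total tax = £10.77 + £0.68 + £2.49 + £0.79 + £4.74 + £2.27 = £21.74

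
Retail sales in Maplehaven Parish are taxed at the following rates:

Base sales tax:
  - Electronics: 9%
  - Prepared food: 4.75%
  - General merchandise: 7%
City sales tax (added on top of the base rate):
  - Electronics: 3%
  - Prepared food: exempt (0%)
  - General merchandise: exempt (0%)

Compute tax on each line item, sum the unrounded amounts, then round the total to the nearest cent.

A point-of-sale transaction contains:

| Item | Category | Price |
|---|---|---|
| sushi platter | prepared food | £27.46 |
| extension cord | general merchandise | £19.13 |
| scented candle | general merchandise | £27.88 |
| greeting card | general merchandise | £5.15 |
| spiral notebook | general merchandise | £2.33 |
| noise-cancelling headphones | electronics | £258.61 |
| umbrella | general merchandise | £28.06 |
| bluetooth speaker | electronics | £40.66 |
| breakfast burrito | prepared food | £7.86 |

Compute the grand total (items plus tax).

£460.51

Sushi platter £27.46: prepared food → 4.75% + 0% city = 4.75% → £1.30435
Extension cord £19.13: general merchandise → 7% + 0% city = 7% → £1.3391
Scented candle £27.88: general merchandise → 7% + 0% city = 7% → £1.9516
Greeting card £5.15: general merchandise → 7% + 0% city = 7% → £0.3605
Spiral notebook £2.33: general merchandise → 7% + 0% city = 7% → £0.1631
Noise-cancelling headphones £258.61: electronics → 9% + 3% city = 12% → £31.0332
Umbrella £28.06: general merchandise → 7% + 0% city = 7% → £1.9642
Bluetooth speaker £40.66: electronics → 9% + 3% city = 12% → £4.8792
Breakfast burrito £7.86: prepared food → 4.75% + 0% city = 4.75% → £0.37335
Subtotal = £417.14; unrounded tax = £43.3686 → £43.37; total due = £460.51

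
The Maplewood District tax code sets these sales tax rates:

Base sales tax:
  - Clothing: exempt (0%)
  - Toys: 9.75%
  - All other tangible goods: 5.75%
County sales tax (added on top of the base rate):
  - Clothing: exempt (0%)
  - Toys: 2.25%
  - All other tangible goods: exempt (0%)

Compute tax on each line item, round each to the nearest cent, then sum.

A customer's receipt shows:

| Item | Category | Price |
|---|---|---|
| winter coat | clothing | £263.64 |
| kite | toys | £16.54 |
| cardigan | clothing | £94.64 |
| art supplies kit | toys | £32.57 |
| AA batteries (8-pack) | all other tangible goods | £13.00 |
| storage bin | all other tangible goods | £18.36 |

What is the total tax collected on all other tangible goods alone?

AA batteries (8-pack) £13.00: all other tangible goods → 5.75% + 0% county = 5.75% → £0.75
Storage bin £18.36: all other tangible goods → 5.75% + 0% county = 5.75% → £1.06
Tax on all other tangible goods = £0.75 + £1.06 = £1.81

£1.81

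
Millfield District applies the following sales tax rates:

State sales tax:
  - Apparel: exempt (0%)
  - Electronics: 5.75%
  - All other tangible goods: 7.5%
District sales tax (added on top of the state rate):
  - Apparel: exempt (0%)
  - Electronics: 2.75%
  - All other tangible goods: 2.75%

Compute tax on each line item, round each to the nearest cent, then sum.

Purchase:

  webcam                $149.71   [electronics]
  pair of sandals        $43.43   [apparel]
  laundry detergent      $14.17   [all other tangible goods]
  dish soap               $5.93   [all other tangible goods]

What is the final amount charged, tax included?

$228.03

Webcam $149.71: electronics → 5.75% + 2.75% district = 8.5% → $12.73
Pair of sandals $43.43: apparel → 0% + 0% district = 0% → $0.00
Laundry detergent $14.17: all other tangible goods → 7.5% + 2.75% district = 10.25% → $1.45
Dish soap $5.93: all other tangible goods → 7.5% + 2.75% district = 10.25% → $0.61
Subtotal = $213.24; tax = $14.79; total due = $228.03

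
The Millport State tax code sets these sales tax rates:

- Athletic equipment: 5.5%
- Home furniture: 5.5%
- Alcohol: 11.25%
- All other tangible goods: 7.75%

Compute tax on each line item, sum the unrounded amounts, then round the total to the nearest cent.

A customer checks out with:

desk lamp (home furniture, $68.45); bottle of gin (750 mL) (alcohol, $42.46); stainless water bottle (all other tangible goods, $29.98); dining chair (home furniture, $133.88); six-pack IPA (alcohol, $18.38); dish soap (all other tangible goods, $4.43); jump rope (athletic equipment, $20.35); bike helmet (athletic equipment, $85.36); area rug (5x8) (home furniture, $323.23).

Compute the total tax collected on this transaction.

$44.23

Desk lamp $68.45: home furniture → 5.5% → $3.76475
Bottle of gin (750 mL) $42.46: alcohol → 11.25% → $4.77675
Stainless water bottle $29.98: all other tangible goods → 7.75% → $2.32345
Dining chair $133.88: home furniture → 5.5% → $7.3634
Six-pack IPA $18.38: alcohol → 11.25% → $2.06775
Dish soap $4.43: all other tangible goods → 7.75% → $0.343325
Jump rope $20.35: athletic equipment → 5.5% → $1.11925
Bike helmet $85.36: athletic equipment → 5.5% → $4.6948
Area rug (5x8) $323.23: home furniture → 5.5% → $17.77765
Unrounded tax sum = $44.231125 → $44.23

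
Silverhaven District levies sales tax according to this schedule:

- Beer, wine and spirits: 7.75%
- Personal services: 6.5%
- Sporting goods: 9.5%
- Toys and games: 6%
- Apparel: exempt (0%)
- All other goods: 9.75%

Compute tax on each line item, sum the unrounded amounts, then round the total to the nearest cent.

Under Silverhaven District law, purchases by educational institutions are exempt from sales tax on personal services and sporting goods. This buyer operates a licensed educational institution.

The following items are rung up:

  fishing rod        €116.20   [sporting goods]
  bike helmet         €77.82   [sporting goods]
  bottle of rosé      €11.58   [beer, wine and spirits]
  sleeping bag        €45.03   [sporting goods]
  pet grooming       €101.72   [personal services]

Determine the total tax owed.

Fishing rod €116.20: sporting goods, buyer-exempt → 0% → €0.00
Bike helmet €77.82: sporting goods, buyer-exempt → 0% → €0.00
Bottle of rosé €11.58: beer, wine and spirits → 7.75% → €0.89745
Sleeping bag €45.03: sporting goods, buyer-exempt → 0% → €0.00
Pet grooming €101.72: personal services, buyer-exempt → 0% → €0.00
Unrounded tax sum = €0.89745 → €0.90

€0.90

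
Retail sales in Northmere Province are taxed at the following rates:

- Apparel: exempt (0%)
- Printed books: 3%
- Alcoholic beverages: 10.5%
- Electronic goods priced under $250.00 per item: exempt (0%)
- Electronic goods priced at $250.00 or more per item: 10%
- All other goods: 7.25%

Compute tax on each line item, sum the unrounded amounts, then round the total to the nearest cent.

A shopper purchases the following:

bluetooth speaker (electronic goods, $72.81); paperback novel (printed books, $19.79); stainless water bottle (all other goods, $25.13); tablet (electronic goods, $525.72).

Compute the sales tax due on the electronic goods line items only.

$52.57

Bluetooth speaker $72.81: electronic goods, under $250.00 → 0% → $0.00
Tablet $525.72: electronic goods, $250.00 or more → 10% → $52.572
Tax on electronic goods: unrounded sum = $52.572 → $52.57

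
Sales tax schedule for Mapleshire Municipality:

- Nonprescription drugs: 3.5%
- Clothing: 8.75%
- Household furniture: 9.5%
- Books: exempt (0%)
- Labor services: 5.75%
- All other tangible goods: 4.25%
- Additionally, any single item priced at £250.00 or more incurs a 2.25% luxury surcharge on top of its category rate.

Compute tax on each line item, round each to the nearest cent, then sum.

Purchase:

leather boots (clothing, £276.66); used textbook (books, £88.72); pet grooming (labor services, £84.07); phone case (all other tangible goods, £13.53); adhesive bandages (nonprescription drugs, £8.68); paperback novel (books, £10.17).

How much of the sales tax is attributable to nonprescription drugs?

£0.30

Adhesive bandages £8.68: nonprescription drugs → 3.5% → £0.30
Tax on nonprescription drugs = £0.30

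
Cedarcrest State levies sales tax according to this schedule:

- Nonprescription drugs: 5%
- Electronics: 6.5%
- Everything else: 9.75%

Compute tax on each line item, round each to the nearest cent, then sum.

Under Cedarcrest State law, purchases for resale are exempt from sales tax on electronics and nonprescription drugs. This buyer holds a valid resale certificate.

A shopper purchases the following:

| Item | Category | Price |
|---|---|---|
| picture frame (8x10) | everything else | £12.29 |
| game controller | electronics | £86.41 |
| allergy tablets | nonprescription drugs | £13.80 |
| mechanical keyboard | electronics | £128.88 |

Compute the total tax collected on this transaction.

Picture frame (8x10) £12.29: everything else → 9.75% → £1.20
Game controller £86.41: electronics, buyer-exempt → 0% → £0.00
Allergy tablets £13.80: nonprescription drugs, buyer-exempt → 0% → £0.00
Mechanical keyboard £128.88: electronics, buyer-exempt → 0% → £0.00
Total tax = £1.20

£1.20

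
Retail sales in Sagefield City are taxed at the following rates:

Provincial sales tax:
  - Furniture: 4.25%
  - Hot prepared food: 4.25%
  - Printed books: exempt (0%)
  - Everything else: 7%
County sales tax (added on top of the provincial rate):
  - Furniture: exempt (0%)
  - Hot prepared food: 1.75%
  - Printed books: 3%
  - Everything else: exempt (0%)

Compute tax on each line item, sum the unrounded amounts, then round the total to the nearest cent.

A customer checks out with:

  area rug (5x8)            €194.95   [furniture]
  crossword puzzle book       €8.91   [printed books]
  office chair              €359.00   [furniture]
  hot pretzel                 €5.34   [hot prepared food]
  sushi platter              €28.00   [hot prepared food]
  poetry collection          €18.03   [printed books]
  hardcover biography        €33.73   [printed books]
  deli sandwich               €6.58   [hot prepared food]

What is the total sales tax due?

Area rug (5x8) €194.95: furniture → 4.25% + 0% county = 4.25% → €8.285375
Crossword puzzle book €8.91: printed books → 0% + 3% county = 3% → €0.2673
Office chair €359.00: furniture → 4.25% + 0% county = 4.25% → €15.2575
Hot pretzel €5.34: hot prepared food → 4.25% + 1.75% county = 6% → €0.3204
Sushi platter €28.00: hot prepared food → 4.25% + 1.75% county = 6% → €1.68
Poetry collection €18.03: printed books → 0% + 3% county = 3% → €0.5409
Hardcover biography €33.73: printed books → 0% + 3% county = 3% → €1.0119
Deli sandwich €6.58: hot prepared food → 4.25% + 1.75% county = 6% → €0.3948
Unrounded tax sum = €27.758175 → €27.76

€27.76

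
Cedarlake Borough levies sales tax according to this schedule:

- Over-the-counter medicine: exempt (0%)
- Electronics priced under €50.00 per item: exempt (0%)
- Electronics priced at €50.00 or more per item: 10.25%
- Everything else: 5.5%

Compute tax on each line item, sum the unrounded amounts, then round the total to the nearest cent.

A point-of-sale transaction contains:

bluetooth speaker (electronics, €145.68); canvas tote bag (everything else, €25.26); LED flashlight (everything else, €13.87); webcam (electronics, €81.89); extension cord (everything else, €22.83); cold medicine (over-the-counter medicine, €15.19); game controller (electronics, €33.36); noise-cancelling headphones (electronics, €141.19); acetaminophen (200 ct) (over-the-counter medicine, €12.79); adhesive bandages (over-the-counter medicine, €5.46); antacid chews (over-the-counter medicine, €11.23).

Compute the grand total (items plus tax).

Bluetooth speaker €145.68: electronics, €50.00 or more → 10.25% → €14.9322
Canvas tote bag €25.26: everything else → 5.5% → €1.3893
LED flashlight €13.87: everything else → 5.5% → €0.76285
Webcam €81.89: electronics, €50.00 or more → 10.25% → €8.393725
Extension cord €22.83: everything else → 5.5% → €1.25565
Cold medicine €15.19: over-the-counter medicine → 0% → €0.00
Game controller €33.36: electronics, under €50.00 → 0% → €0.00
Noise-cancelling headphones €141.19: electronics, €50.00 or more → 10.25% → €14.471975
Acetaminophen (200 ct) €12.79: over-the-counter medicine → 0% → €0.00
Adhesive bandages €5.46: over-the-counter medicine → 0% → €0.00
Antacid chews €11.23: over-the-counter medicine → 0% → €0.00
Subtotal = €508.75; unrounded tax = €41.2057 → €41.21; total due = €549.96

€549.96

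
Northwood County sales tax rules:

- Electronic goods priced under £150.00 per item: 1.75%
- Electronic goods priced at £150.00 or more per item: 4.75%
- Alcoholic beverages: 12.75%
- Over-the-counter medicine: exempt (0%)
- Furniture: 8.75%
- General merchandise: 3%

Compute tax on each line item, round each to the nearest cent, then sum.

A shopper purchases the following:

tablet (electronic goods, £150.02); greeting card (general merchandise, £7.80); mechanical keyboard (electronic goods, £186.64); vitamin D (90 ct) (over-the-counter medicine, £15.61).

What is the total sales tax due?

£16.23

Tablet £150.02: electronic goods, £150.00 or more → 4.75% → £7.13
Greeting card £7.80: general merchandise → 3% → £0.23
Mechanical keyboard £186.64: electronic goods, £150.00 or more → 4.75% → £8.87
Vitamin D (90 ct) £15.61: over-the-counter medicine → 0% → £0.00
Total tax = £7.13 + £0.23 + £8.87 = £16.23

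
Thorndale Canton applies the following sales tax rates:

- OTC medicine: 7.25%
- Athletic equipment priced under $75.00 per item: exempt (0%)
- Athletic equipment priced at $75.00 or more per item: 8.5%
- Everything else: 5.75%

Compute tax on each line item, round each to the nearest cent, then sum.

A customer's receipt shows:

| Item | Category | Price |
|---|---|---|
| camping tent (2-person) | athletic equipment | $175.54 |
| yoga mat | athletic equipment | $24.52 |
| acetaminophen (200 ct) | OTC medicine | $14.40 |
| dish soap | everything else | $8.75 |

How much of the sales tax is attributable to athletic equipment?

$14.92

Camping tent (2-person) $175.54: athletic equipment, $75.00 or more → 8.5% → $14.92
Yoga mat $24.52: athletic equipment, under $75.00 → 0% → $0.00
Tax on athletic equipment = $14.92 + $0.00 = $14.92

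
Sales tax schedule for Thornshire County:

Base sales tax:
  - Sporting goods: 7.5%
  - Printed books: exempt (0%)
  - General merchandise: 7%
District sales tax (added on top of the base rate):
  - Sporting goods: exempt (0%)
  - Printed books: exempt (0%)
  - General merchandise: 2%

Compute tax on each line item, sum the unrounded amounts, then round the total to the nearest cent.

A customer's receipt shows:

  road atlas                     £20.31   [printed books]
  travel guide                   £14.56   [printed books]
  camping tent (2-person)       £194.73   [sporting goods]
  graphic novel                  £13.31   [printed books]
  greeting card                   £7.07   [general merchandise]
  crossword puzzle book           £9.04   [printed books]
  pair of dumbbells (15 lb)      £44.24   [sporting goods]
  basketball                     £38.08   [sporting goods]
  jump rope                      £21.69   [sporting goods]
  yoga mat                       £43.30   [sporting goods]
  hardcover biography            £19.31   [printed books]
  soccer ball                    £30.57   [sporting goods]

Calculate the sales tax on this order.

£28.58

Road atlas £20.31: printed books → 0% + 0% district = 0% → £0.00
Travel guide £14.56: printed books → 0% + 0% district = 0% → £0.00
Camping tent (2-person) £194.73: sporting goods → 7.5% + 0% district = 7.5% → £14.60475
Graphic novel £13.31: printed books → 0% + 0% district = 0% → £0.00
Greeting card £7.07: general merchandise → 7% + 2% district = 9% → £0.6363
Crossword puzzle book £9.04: printed books → 0% + 0% district = 0% → £0.00
Pair of dumbbells (15 lb) £44.24: sporting goods → 7.5% + 0% district = 7.5% → £3.318
Basketball £38.08: sporting goods → 7.5% + 0% district = 7.5% → £2.856
Jump rope £21.69: sporting goods → 7.5% + 0% district = 7.5% → £1.62675
Yoga mat £43.30: sporting goods → 7.5% + 0% district = 7.5% → £3.2475
Hardcover biography £19.31: printed books → 0% + 0% district = 0% → £0.00
Soccer ball £30.57: sporting goods → 7.5% + 0% district = 7.5% → £2.29275
Unrounded tax sum = £28.58205 → £28.58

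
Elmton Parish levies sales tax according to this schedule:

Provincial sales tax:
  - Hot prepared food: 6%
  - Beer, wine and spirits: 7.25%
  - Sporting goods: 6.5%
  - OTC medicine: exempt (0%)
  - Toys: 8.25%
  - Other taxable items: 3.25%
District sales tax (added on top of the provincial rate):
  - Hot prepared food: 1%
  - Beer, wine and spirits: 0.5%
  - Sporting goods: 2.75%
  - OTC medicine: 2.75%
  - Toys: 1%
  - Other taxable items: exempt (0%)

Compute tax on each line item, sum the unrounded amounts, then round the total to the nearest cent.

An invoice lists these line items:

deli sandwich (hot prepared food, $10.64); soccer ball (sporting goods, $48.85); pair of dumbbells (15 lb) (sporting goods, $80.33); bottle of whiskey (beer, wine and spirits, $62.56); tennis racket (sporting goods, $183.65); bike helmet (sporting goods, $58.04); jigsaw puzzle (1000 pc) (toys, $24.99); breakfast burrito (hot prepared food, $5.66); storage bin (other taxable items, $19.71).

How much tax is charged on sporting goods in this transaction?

$34.31

Soccer ball $48.85: sporting goods → 6.5% + 2.75% district = 9.25% → $4.518625
Pair of dumbbells (15 lb) $80.33: sporting goods → 6.5% + 2.75% district = 9.25% → $7.430525
Tennis racket $183.65: sporting goods → 6.5% + 2.75% district = 9.25% → $16.987625
Bike helmet $58.04: sporting goods → 6.5% + 2.75% district = 9.25% → $5.3687
Tax on sporting goods: unrounded sum = $34.305475 → $34.31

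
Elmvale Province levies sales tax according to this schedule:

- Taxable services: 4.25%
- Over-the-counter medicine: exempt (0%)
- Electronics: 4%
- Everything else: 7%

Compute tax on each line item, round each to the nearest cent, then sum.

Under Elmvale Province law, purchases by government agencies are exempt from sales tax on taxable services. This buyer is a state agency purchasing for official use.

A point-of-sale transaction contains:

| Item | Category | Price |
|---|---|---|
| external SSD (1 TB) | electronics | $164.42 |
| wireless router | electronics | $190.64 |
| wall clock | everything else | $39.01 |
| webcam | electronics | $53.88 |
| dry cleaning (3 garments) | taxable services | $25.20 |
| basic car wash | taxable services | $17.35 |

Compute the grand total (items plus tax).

$509.60

External SSD (1 TB) $164.42: electronics → 4% → $6.58
Wireless router $190.64: electronics → 4% → $7.63
Wall clock $39.01: everything else → 7% → $2.73
Webcam $53.88: electronics → 4% → $2.16
Dry cleaning (3 garments) $25.20: taxable services, buyer-exempt → 0% → $0.00
Basic car wash $17.35: taxable services, buyer-exempt → 0% → $0.00
Subtotal = $490.50; tax = $19.10; total due = $509.60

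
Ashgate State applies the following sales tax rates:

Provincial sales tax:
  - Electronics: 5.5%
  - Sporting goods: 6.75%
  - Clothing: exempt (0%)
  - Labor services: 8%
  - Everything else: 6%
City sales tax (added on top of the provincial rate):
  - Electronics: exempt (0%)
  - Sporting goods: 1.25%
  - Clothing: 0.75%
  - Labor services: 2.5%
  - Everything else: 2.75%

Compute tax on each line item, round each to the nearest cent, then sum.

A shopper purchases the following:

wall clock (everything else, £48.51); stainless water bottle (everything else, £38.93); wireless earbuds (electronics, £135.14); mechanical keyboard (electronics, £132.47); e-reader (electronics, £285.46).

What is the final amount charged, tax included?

Wall clock £48.51: everything else → 6% + 2.75% city = 8.75% → £4.24
Stainless water bottle £38.93: everything else → 6% + 2.75% city = 8.75% → £3.41
Wireless earbuds £135.14: electronics → 5.5% + 0% city = 5.5% → £7.43
Mechanical keyboard £132.47: electronics → 5.5% + 0% city = 5.5% → £7.29
E-reader £285.46: electronics → 5.5% + 0% city = 5.5% → £15.70
Subtotal = £640.51; tax = £38.07; total due = £678.58

£678.58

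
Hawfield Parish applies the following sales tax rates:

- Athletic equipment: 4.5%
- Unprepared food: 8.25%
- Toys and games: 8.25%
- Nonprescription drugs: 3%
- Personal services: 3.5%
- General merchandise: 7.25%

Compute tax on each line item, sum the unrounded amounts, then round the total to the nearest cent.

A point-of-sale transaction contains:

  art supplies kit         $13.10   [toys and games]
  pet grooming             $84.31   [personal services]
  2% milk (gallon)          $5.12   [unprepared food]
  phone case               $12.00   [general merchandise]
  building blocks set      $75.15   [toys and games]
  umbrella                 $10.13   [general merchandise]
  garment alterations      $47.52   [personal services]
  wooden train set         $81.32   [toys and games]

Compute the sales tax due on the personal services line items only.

$4.61

Pet grooming $84.31: personal services → 3.5% → $2.95085
Garment alterations $47.52: personal services → 3.5% → $1.6632
Tax on personal services: unrounded sum = $4.61405 → $4.61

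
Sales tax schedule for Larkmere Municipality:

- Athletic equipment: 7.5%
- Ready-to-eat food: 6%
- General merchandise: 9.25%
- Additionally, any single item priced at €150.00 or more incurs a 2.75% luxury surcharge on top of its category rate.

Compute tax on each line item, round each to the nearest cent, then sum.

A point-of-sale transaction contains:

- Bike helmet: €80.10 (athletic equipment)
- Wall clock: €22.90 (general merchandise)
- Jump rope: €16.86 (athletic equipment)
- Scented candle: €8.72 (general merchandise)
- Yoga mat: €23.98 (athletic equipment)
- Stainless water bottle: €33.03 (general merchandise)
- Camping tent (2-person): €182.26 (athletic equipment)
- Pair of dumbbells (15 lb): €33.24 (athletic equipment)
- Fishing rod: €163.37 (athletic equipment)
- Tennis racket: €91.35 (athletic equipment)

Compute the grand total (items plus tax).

€715.64

Bike helmet €80.10: athletic equipment → 7.5% → €6.01
Wall clock €22.90: general merchandise → 9.25% → €2.12
Jump rope €16.86: athletic equipment → 7.5% → €1.26
Scented candle €8.72: general merchandise → 9.25% → €0.81
Yoga mat €23.98: athletic equipment → 7.5% → €1.80
Stainless water bottle €33.03: general merchandise → 9.25% → €3.06
Camping tent (2-person) €182.26: athletic equipment → 7.5% + 2.75% surcharge = 10.25% → €18.68
Pair of dumbbells (15 lb) €33.24: athletic equipment → 7.5% → €2.49
Fishing rod €163.37: athletic equipment → 7.5% + 2.75% surcharge = 10.25% → €16.75
Tennis racket €91.35: athletic equipment → 7.5% → €6.85
Subtotal = €655.81; tax = €59.83; total due = €715.64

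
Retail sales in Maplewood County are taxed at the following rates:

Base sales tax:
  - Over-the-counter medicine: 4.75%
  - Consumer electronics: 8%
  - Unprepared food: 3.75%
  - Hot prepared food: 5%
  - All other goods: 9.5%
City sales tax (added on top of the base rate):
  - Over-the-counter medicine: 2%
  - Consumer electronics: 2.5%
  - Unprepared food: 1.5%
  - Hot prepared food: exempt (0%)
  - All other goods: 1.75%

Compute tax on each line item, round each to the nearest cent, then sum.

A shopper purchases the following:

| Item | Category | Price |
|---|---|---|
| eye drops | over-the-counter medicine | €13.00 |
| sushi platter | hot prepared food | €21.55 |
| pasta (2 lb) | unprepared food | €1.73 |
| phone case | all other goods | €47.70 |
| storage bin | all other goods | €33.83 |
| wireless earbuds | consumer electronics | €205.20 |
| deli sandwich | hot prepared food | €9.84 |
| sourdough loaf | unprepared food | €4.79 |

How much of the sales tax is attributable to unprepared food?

€0.34

Pasta (2 lb) €1.73: unprepared food → 3.75% + 1.5% city = 5.25% → €0.09
Sourdough loaf €4.79: unprepared food → 3.75% + 1.5% city = 5.25% → €0.25
Tax on unprepared food = €0.09 + €0.25 = €0.34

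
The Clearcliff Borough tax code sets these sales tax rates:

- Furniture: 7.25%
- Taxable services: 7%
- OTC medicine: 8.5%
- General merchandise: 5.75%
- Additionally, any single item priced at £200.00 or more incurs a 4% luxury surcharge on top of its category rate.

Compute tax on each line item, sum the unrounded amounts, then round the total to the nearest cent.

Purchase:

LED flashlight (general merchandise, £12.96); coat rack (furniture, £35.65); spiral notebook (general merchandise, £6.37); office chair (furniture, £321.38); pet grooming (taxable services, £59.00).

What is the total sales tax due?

£43.98

LED flashlight £12.96: general merchandise → 5.75% → £0.7452
Coat rack £35.65: furniture → 7.25% → £2.584625
Spiral notebook £6.37: general merchandise → 5.75% → £0.366275
Office chair £321.38: furniture → 7.25% + 4% surcharge = 11.25% → £36.15525
Pet grooming £59.00: taxable services → 7% → £4.13
Unrounded tax sum = £43.98135 → £43.98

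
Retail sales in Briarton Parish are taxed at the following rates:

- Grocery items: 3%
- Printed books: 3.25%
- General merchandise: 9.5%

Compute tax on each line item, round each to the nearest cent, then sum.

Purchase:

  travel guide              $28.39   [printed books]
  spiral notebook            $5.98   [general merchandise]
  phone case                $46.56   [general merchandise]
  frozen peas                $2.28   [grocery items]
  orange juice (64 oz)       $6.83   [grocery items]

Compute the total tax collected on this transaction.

Travel guide $28.39: printed books → 3.25% → $0.92
Spiral notebook $5.98: general merchandise → 9.5% → $0.57
Phone case $46.56: general merchandise → 9.5% → $4.42
Frozen peas $2.28: grocery items → 3% → $0.07
Orange juice (64 oz) $6.83: grocery items → 3% → $0.20
Total tax = $0.92 + $0.57 + $4.42 + $0.07 + $0.20 = $6.18

$6.18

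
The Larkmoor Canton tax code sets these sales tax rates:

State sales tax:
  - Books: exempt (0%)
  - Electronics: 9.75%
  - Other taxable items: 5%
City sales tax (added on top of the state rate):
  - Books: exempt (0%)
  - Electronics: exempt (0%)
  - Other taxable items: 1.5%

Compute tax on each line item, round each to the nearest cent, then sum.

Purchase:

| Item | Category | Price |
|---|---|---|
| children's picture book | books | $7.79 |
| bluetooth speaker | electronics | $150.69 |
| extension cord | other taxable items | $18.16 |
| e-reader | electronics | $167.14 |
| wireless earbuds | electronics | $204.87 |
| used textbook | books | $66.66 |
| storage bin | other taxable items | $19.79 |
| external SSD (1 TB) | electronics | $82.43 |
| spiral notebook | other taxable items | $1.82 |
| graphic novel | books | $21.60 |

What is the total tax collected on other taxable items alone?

Extension cord $18.16: other taxable items → 5% + 1.5% city = 6.5% → $1.18
Storage bin $19.79: other taxable items → 5% + 1.5% city = 6.5% → $1.29
Spiral notebook $1.82: other taxable items → 5% + 1.5% city = 6.5% → $0.12
Tax on other taxable items = $1.18 + $1.29 + $0.12 = $2.59

$2.59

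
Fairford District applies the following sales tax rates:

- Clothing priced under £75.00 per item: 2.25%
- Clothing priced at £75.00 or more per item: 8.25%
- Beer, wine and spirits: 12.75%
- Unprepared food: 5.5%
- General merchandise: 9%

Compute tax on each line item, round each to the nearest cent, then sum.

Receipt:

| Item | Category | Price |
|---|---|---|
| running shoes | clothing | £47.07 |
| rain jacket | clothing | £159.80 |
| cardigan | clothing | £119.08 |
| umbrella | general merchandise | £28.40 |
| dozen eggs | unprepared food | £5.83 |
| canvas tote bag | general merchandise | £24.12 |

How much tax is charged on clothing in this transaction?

Running shoes £47.07: clothing, under £75.00 → 2.25% → £1.06
Rain jacket £159.80: clothing, £75.00 or more → 8.25% → £13.18
Cardigan £119.08: clothing, £75.00 or more → 8.25% → £9.82
Tax on clothing = £1.06 + £13.18 + £9.82 = £24.06

£24.06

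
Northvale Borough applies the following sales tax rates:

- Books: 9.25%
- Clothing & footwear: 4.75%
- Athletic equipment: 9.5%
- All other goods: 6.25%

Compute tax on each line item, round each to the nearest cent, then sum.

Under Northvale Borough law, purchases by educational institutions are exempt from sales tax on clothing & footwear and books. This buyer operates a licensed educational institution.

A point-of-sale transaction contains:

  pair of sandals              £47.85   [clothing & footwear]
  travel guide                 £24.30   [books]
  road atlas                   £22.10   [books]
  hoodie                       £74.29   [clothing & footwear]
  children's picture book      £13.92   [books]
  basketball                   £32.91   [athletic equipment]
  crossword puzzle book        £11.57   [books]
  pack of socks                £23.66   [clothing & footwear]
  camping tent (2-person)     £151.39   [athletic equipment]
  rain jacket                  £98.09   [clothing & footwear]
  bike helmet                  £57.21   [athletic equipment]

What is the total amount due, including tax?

£580.23

Pair of sandals £47.85: clothing & footwear, buyer-exempt → 0% → £0.00
Travel guide £24.30: books, buyer-exempt → 0% → £0.00
Road atlas £22.10: books, buyer-exempt → 0% → £0.00
Hoodie £74.29: clothing & footwear, buyer-exempt → 0% → £0.00
Children's picture book £13.92: books, buyer-exempt → 0% → £0.00
Basketball £32.91: athletic equipment → 9.5% → £3.13
Crossword puzzle book £11.57: books, buyer-exempt → 0% → £0.00
Pack of socks £23.66: clothing & footwear, buyer-exempt → 0% → £0.00
Camping tent (2-person) £151.39: athletic equipment → 9.5% → £14.38
Rain jacket £98.09: clothing & footwear, buyer-exempt → 0% → £0.00
Bike helmet £57.21: athletic equipment → 9.5% → £5.43
Subtotal = £557.29; tax = £22.94; total due = £580.23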